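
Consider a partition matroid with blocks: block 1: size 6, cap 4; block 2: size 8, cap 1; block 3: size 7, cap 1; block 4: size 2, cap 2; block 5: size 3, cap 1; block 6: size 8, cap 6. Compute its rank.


Rank of a partition matroid = sum of min(|Si|, ci) for each block.
= min(6,4) + min(8,1) + min(7,1) + min(2,2) + min(3,1) + min(8,6)
= 4 + 1 + 1 + 2 + 1 + 6
= 15.

15


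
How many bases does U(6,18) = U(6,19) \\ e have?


Deleting e from U(6,19) gives U(6,18) since n > r.
Bases of U(6,18) = C(18,6) = 18564.

18564


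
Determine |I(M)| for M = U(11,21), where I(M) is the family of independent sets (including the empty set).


Independent sets of U(11,21) are all subsets of size <= 11.
Count = C(21,0) + C(21,1) + C(21,2) + C(21,3) + C(21,4) + C(21,5) + C(21,6) + C(21,7) + C(21,8) + C(21,9) + C(21,10) + C(21,11)
     = 1 + 21 + 210 + 1330 + 5985 + 20349 + 54264 + 116280 + 203490 + 293930 + 352716 + 352716
     = 1401292.

1401292


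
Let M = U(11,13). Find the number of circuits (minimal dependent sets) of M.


In U(11,13), circuits are the (12)-element subsets.
Any set of 12 elements is dependent, and removing any one element gives
an independent set of size 11, so it is a minimal dependent set.
Number of circuits = (13 choose 12) = 13.

13


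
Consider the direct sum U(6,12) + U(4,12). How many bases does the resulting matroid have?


Bases of a direct sum M1 + M2: |B| = |B(M1)| * |B(M2)|.
|B(U(6,12))| = C(12,6) = 924.
|B(U(4,12))| = C(12,4) = 495.
Total bases = 924 * 495 = 457380.

457380


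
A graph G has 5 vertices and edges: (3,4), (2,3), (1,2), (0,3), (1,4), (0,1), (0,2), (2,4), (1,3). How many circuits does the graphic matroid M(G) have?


A circuit in a graphic matroid = edge set of a simple cycle.
G has 5 vertices and 9 edges.
Enumerating all minimal edge subsets forming cycles...
Total circuits found: 22.

22


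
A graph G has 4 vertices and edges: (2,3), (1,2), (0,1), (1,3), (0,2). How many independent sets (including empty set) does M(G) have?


An independent set in a graphic matroid is an acyclic edge subset.
G has 4 vertices and 5 edges.
Enumerate all 2^5 = 32 subsets, checking for acyclicity.
Total independent sets = 24.

24


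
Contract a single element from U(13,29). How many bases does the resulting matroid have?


Contracting e from U(13,29) gives U(12,28).
Bases of U(12,28) = C(28,12) = 28! / (12! * 16!) = 30421755.

30421755


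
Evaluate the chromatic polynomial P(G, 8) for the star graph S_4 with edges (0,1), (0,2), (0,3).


P(tree, k) = k * (k-1)^(3) for any tree on 4 vertices.
P(8) = 8 * 7^3 = 8 * 343 = 2744.

2744


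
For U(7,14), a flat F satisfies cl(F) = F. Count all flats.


Flats of U(7,14): every subset of size < 7 is a flat, plus E itself.
Count = (14 choose 0) + (14 choose 1) + (14 choose 2) + (14 choose 3) + (14 choose 4) + (14 choose 5) + (14 choose 6) + 1
     = 1 + 14 + 91 + 364 + 1001 + 2002 + 3003 + 1
     = 6477.

6477


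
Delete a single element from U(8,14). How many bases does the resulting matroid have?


Deleting e from U(8,14) gives U(8,13) since n > r.
Bases of U(8,13) = C(13,8) = 1287.

1287


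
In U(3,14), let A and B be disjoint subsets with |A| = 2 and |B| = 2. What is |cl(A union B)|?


|A union B| = 2 + 2 = 4 (disjoint).
In U(3,14), cl(S) = S if |S| < 3, else cl(S) = E.
Since 4 >= 3, cl(A union B) = E.
|cl(A union B)| = 14.

14


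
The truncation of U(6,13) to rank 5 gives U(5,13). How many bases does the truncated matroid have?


Truncating U(6,13) to rank 5 gives U(5,13).
Bases of U(5,13) are all 5-element subsets of 13 elements.
Number of bases = C(13,5) = 13! / (5! * 8!) = 1287.

1287


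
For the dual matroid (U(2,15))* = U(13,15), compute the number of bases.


The dual of U(r,n) is U(n-r, n) = U(13,15).
Bases of U(13,15) are all (13)-element subsets.
|B(M*)| = (15 choose 13) = 105.

105


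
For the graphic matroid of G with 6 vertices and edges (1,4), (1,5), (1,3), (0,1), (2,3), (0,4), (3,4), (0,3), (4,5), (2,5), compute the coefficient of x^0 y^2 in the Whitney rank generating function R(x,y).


R(x,y) = sum over A in 2^E of x^(r(E)-r(A)) * y^(|A|-r(A)).
G has 6 vertices, 10 edges. r(E) = 5.
Enumerate all 2^10 = 1024 subsets.
Count subsets with r(E)-r(A)=0 and |A|-r(A)=2: 109.

109


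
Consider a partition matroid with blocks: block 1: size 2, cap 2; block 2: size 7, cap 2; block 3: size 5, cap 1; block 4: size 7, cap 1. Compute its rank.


Rank of a partition matroid = sum of min(|Si|, ci) for each block.
= min(2,2) + min(7,2) + min(5,1) + min(7,1)
= 2 + 2 + 1 + 1
= 6.

6


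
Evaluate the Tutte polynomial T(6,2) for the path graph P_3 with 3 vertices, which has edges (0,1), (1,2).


A path on 3 vertices is a tree with 2 edges.
T(x,y) = x^(2) for any tree.
T(6,2) = 6^2 = 36.

36


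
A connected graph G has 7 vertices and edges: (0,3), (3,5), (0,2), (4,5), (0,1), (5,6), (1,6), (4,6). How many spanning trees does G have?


By Kirchhoff's matrix tree theorem, the number of spanning trees equals
the determinant of any cofactor of the Laplacian matrix L.
G has 7 vertices and 8 edges.
Computing the (6 x 6) cofactor determinant gives 14.

14


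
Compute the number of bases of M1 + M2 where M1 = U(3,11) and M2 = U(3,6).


Bases of a direct sum M1 + M2: |B| = |B(M1)| * |B(M2)|.
|B(U(3,11))| = C(11,3) = 165.
|B(U(3,6))| = C(6,3) = 20.
Total bases = 165 * 20 = 3300.

3300


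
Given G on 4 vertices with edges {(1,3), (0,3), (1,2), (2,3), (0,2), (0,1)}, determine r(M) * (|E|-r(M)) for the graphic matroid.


r(M) = |V| - c = 4 - 1 = 3.
nullity = |E| - r(M) = 6 - 3 = 3.
Product = 3 * 3 = 9.

9


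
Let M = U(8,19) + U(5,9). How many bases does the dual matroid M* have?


(M1+M2)* = M1* + M2*.
M1* = U(11,19), bases: C(19,11) = 75582.
M2* = U(4,9), bases: C(9,4) = 126.
|B(M*)| = 75582 * 126 = 9523332.

9523332


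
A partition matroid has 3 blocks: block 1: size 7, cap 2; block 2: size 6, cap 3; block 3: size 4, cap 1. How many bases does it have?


A basis picks exactly ci elements from block i.
Number of bases = product of C(|Si|, ci).
= C(7,2) * C(6,3) * C(4,1)
= 21 * 20 * 4
= 1680.

1680


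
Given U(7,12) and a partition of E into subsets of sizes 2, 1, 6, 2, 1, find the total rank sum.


r(Ai) = min(|Ai|, 7) for each part.
Sum = min(2,7) + min(1,7) + min(6,7) + min(2,7) + min(1,7)
    = 2 + 1 + 6 + 2 + 1
    = 12.

12


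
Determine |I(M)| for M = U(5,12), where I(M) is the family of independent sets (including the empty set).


Independent sets of U(5,12) are all subsets of size <= 5.
Count = (12 choose 0) + (12 choose 1) + (12 choose 2) + (12 choose 3) + (12 choose 4) + (12 choose 5)
     = 1 + 12 + 66 + 220 + 495 + 792
     = 1586.

1586


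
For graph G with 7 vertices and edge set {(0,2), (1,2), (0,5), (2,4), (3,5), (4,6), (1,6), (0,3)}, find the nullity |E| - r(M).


Cycle rank (nullity) = |E| - r(M) = |E| - (|V| - c).
|E| = 8, |V| = 7, c = 1.
Nullity = 8 - (7 - 1) = 8 - 6 = 2.

2


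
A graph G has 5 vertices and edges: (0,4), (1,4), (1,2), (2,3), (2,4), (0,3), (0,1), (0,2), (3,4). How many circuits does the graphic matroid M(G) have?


A circuit in a graphic matroid = edge set of a simple cycle.
G has 5 vertices and 9 edges.
Enumerating all minimal edge subsets forming cycles...
Total circuits found: 22.

22


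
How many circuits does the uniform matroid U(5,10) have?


In U(5,10), circuits are the (6)-element subsets.
Any set of 6 elements is dependent, and removing any one element gives
an independent set of size 5, so it is a minimal dependent set.
Number of circuits = C(10,6) = 10! / (6! * 4!) = 210.

210


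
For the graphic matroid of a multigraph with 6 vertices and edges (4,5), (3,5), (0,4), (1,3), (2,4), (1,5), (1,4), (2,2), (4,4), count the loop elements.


In a graphic matroid, a loop is a self-loop edge (u,u) with rank 0.
Examining all 9 edges for self-loops...
Self-loops found: (2,2), (4,4)
Number of loops = 2.

2


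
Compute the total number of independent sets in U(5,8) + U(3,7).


For a direct sum, |I(M1+M2)| = |I(M1)| * |I(M2)|.
|I(U(5,8))| = sum C(8,k) for k=0..5 = 219.
|I(U(3,7))| = sum C(7,k) for k=0..3 = 64.
Total = 219 * 64 = 14016.

14016


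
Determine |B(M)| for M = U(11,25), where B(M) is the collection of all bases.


Bases of U(11,25) are all 11-element subsets of the 25-element ground set.
Number of bases = C(25,11).
C(25,11) = 4457400.

4457400


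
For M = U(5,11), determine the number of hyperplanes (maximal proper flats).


Hyperplanes of U(5,11) are flats of rank 4.
In a uniform matroid, these are exactly the (4)-element subsets.
Count = C(11,4) = 11! / (4! * 7!) = 330.

330


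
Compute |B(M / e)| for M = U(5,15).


Contracting e from U(5,15) gives U(4,14).
Bases of U(4,14) = C(14,4) = (14 * 13 * 12 * 11) / (1 * 2 * 3 * 4) = 1001.

1001


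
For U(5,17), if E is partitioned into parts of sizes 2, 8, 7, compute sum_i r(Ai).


r(Ai) = min(|Ai|, 5) for each part.
Sum = min(2,5) + min(8,5) + min(7,5)
    = 2 + 5 + 5
    = 12.

12


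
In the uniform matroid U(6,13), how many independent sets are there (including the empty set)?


Independent sets of U(6,13) are all subsets of size <= 6.
Count = C(13,0) + C(13,1) + C(13,2) + C(13,3) + C(13,4) + C(13,5) + C(13,6)
     = 1 + 13 + 78 + 286 + 715 + 1287 + 1716
     = 4096.

4096


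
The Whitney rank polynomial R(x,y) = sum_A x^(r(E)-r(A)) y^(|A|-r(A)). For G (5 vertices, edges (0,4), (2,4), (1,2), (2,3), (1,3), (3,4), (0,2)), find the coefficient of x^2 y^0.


R(x,y) = sum over A in 2^E of x^(r(E)-r(A)) * y^(|A|-r(A)).
G has 5 vertices, 7 edges. r(E) = 4.
Enumerate all 2^7 = 128 subsets.
Count subsets with r(E)-r(A)=2 and |A|-r(A)=0: 21.

21


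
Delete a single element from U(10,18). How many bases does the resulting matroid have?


Deleting e from U(10,18) gives U(10,17) since n > r.
Bases of U(10,17) = (17 choose 10) = 19448.

19448


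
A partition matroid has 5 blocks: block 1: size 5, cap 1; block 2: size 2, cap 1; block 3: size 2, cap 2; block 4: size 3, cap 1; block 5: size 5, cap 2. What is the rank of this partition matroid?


Rank of a partition matroid = sum of min(|Si|, ci) for each block.
= min(5,1) + min(2,1) + min(2,2) + min(3,1) + min(5,2)
= 1 + 1 + 2 + 1 + 2
= 7.

7


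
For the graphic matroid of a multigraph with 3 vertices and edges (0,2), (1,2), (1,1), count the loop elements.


In a graphic matroid, a loop is a self-loop edge (u,u) with rank 0.
Examining all 3 edges for self-loops...
Self-loops found: (1,1)
Number of loops = 1.

1


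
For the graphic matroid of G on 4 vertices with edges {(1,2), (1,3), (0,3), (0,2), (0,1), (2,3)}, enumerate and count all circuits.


A circuit in a graphic matroid = edge set of a simple cycle.
G has 4 vertices and 6 edges.
Enumerating all minimal edge subsets forming cycles...
Total circuits found: 7.

7


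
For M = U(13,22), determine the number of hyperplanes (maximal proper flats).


Hyperplanes of U(13,22) are flats of rank 12.
In a uniform matroid, these are exactly the (12)-element subsets.
Count = C(22,12) = 22! / (12! * 10!) = 646646.

646646


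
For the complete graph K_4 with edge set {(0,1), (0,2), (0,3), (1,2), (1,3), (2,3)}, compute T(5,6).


T(K_4; x,y) = x^3 + 3x^2 + 4xy + 2x + y^3 + 3y^2 + 2y.
Substituting x=5, y=6:
= 125 + 75 + 120 + 10 + 216 + 108 + 12
= 666.

666


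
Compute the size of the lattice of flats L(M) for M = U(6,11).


Flats of U(6,11): every subset of size < 6 is a flat, plus E itself.
Count = C(11,0) + C(11,1) + C(11,2) + C(11,3) + C(11,4) + C(11,5) + 1
     = 1 + 11 + 55 + 165 + 330 + 462 + 1
     = 1025.

1025


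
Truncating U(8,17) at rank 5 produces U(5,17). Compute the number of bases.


Truncating U(8,17) to rank 5 gives U(5,17).
Bases of U(5,17) are all 5-element subsets of 17 elements.
Number of bases = C(17,5) = 17! / (5! * 12!) = 6188.

6188


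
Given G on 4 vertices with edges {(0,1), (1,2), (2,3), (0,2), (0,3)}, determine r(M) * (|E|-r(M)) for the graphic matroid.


r(M) = |V| - c = 4 - 1 = 3.
nullity = |E| - r(M) = 5 - 3 = 2.
Product = 3 * 2 = 6.

6


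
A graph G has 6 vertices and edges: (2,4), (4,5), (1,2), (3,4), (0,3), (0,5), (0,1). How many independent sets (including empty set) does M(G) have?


An independent set in a graphic matroid is an acyclic edge subset.
G has 6 vertices and 7 edges.
Enumerate all 2^7 = 128 subsets, checking for acyclicity.
Total independent sets = 114.

114


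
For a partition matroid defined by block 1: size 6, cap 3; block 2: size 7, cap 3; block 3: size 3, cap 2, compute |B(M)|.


A basis picks exactly ci elements from block i.
Number of bases = product of C(|Si|, ci).
= C(6,3) * C(7,3) * C(3,2)
= 20 * 35 * 3
= 2100.

2100


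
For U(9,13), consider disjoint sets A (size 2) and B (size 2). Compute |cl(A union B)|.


|A union B| = 2 + 2 = 4 (disjoint).
In U(9,13), cl(S) = S if |S| < 9, else cl(S) = E.
Since 4 < 9, cl(A union B) = A union B.
|cl(A union B)| = 4.

4


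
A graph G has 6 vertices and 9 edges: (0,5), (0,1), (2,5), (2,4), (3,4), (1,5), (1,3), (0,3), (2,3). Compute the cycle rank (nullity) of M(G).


Cycle rank (nullity) = |E| - r(M) = |E| - (|V| - c).
|E| = 9, |V| = 6, c = 1.
Nullity = 9 - (6 - 1) = 9 - 5 = 4.

4


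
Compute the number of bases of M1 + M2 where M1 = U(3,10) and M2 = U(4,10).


Bases of a direct sum M1 + M2: |B| = |B(M1)| * |B(M2)|.
|B(U(3,10))| = C(10,3) = 120.
|B(U(4,10))| = C(10,4) = 210.
Total bases = 120 * 210 = 25200.

25200


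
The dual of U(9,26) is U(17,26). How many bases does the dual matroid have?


The dual of U(r,n) is U(n-r, n) = U(17,26).
Bases of U(17,26) are all (17)-element subsets.
|B(M*)| = (26 choose 17) = 3124550.

3124550


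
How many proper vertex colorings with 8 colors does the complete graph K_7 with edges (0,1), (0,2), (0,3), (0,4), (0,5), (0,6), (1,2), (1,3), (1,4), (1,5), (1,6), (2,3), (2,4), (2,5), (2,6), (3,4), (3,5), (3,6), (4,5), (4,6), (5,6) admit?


P(K_7, k) = k(k-1)(k-2)...(k-6).
P(8) = (8) * (7) * (6) * (5) * (4) * (3) * (2) = 40320.

40320


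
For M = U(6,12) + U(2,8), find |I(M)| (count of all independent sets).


For a direct sum, |I(M1+M2)| = |I(M1)| * |I(M2)|.
|I(U(6,12))| = sum C(12,k) for k=0..6 = 2510.
|I(U(2,8))| = sum C(8,k) for k=0..2 = 37.
Total = 2510 * 37 = 92870.

92870


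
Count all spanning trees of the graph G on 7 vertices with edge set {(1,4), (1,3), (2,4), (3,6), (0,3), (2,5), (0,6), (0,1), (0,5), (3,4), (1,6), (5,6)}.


By Kirchhoff's matrix tree theorem, the number of spanning trees equals
the determinant of any cofactor of the Laplacian matrix L.
G has 7 vertices and 12 edges.
Computing the (6 x 6) cofactor determinant gives 325.

325


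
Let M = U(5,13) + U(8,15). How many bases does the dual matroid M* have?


(M1+M2)* = M1* + M2*.
M1* = U(8,13), bases: C(13,8) = 1287.
M2* = U(7,15), bases: C(15,7) = 6435.
|B(M*)| = 1287 * 6435 = 8281845.

8281845


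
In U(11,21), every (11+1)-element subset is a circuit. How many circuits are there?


In U(11,21), circuits are the (12)-element subsets.
Any set of 12 elements is dependent, and removing any one element gives
an independent set of size 11, so it is a minimal dependent set.
Number of circuits = C(21,12) = 293930.

293930


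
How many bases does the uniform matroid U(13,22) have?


Bases of U(13,22) are all 13-element subsets of the 22-element ground set.
Number of bases = C(22,13).
C(22,13) = 497420.

497420


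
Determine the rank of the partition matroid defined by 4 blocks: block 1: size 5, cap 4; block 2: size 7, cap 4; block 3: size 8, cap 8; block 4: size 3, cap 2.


Rank of a partition matroid = sum of min(|Si|, ci) for each block.
= min(5,4) + min(7,4) + min(8,8) + min(3,2)
= 4 + 4 + 8 + 2
= 18.

18


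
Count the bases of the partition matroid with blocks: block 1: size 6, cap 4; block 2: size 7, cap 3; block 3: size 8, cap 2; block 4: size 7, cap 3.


A basis picks exactly ci elements from block i.
Number of bases = product of C(|Si|, ci).
= C(6,4) * C(7,3) * C(8,2) * C(7,3)
= 15 * 35 * 28 * 35
= 514500.

514500


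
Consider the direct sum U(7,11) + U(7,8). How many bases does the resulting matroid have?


Bases of a direct sum M1 + M2: |B| = |B(M1)| * |B(M2)|.
|B(U(7,11))| = C(11,7) = 330.
|B(U(7,8))| = C(8,7) = 8.
Total bases = 330 * 8 = 2640.

2640


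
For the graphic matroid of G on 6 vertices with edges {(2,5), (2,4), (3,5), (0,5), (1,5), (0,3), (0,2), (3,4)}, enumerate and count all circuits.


A circuit in a graphic matroid = edge set of a simple cycle.
G has 6 vertices and 8 edges.
Enumerating all minimal edge subsets forming cycles...
Total circuits found: 7.

7


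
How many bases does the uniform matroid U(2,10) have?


Bases of U(2,10) are all 2-element subsets of the 10-element ground set.
Number of bases = C(10,2).
(10 choose 2) = 45.

45


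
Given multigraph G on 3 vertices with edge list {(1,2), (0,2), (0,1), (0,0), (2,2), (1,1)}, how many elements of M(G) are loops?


In a graphic matroid, a loop is a self-loop edge (u,u) with rank 0.
Examining all 6 edges for self-loops...
Self-loops found: (0,0), (2,2), (1,1)
Number of loops = 3.

3


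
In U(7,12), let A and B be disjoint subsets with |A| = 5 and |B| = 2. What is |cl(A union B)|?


|A union B| = 5 + 2 = 7 (disjoint).
In U(7,12), cl(S) = S if |S| < 7, else cl(S) = E.
Since 7 >= 7, cl(A union B) = E.
|cl(A union B)| = 12.

12


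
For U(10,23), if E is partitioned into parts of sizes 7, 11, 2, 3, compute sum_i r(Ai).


r(Ai) = min(|Ai|, 10) for each part.
Sum = min(7,10) + min(11,10) + min(2,10) + min(3,10)
    = 7 + 10 + 2 + 3
    = 22.

22


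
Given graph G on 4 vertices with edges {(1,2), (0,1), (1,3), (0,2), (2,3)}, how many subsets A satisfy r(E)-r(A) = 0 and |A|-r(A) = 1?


R(x,y) = sum over A in 2^E of x^(r(E)-r(A)) * y^(|A|-r(A)).
G has 4 vertices, 5 edges. r(E) = 3.
Enumerate all 2^5 = 32 subsets.
Count subsets with r(E)-r(A)=0 and |A|-r(A)=1: 5.

5


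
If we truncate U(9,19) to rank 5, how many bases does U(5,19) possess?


Truncating U(9,19) to rank 5 gives U(5,19).
Bases of U(5,19) are all 5-element subsets of 19 elements.
Number of bases = C(19,5) = 11628.

11628


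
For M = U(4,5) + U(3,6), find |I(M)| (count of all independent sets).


For a direct sum, |I(M1+M2)| = |I(M1)| * |I(M2)|.
|I(U(4,5))| = sum C(5,k) for k=0..4 = 31.
|I(U(3,6))| = sum C(6,k) for k=0..3 = 42.
Total = 31 * 42 = 1302.

1302


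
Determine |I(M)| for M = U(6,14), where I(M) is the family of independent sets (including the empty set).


Independent sets of U(6,14) are all subsets of size <= 6.
Count = (14 choose 0) + (14 choose 1) + (14 choose 2) + (14 choose 3) + (14 choose 4) + (14 choose 5) + (14 choose 6)
     = 1 + 14 + 91 + 364 + 1001 + 2002 + 3003
     = 6476.

6476


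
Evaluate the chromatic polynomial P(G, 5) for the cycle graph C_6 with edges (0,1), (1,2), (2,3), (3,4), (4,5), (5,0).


P(C_6, k) = (k-1)^6 + (-1)^6*(k-1).
P(5) = (4)^6 + 4
= 4096 + 4 = 4100.

4100


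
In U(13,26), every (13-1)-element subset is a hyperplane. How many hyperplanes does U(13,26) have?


Hyperplanes of U(13,26) are flats of rank 12.
In a uniform matroid, these are exactly the (12)-element subsets.
Count = C(26,12) = 26! / (12! * 14!) = 9657700.

9657700


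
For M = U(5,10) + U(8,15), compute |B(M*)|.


(M1+M2)* = M1* + M2*.
M1* = U(5,10), bases: C(10,5) = 252.
M2* = U(7,15), bases: C(15,7) = 6435.
|B(M*)| = 252 * 6435 = 1621620.

1621620


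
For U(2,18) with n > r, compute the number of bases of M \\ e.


Deleting e from U(2,18) gives U(2,17) since n > r.
Bases of U(2,17) = C(17,2) = 17! / (2! * 15!) = 136.

136


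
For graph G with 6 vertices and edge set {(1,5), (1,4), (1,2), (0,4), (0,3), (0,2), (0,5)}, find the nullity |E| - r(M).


Cycle rank (nullity) = |E| - r(M) = |E| - (|V| - c).
|E| = 7, |V| = 6, c = 1.
Nullity = 7 - (6 - 1) = 7 - 5 = 2.

2


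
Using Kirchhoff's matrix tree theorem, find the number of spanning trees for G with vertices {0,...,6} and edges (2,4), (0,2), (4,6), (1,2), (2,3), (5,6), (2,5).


By Kirchhoff's matrix tree theorem, the number of spanning trees equals
the determinant of any cofactor of the Laplacian matrix L.
G has 7 vertices and 7 edges.
Computing the (6 x 6) cofactor determinant gives 4.

4


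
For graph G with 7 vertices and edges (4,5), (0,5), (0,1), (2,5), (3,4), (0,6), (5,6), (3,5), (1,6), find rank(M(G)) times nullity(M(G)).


r(M) = |V| - c = 7 - 1 = 6.
nullity = |E| - r(M) = 9 - 6 = 3.
Product = 6 * 3 = 18.

18


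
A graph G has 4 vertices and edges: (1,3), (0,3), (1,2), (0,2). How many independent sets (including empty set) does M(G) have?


An independent set in a graphic matroid is an acyclic edge subset.
G has 4 vertices and 4 edges.
Enumerate all 2^4 = 16 subsets, checking for acyclicity.
Total independent sets = 15.

15


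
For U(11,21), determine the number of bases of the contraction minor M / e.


Contracting e from U(11,21) gives U(10,20).
Bases of U(10,20) = (20 choose 10) = 184756.

184756


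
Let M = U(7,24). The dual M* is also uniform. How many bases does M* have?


The dual of U(r,n) is U(n-r, n) = U(17,24).
Bases of U(17,24) are all (17)-element subsets.
|B(M*)| = C(24,17) = 24! / (17! * 7!) = 346104.

346104


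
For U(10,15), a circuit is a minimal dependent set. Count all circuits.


In U(10,15), circuits are the (11)-element subsets.
Any set of 11 elements is dependent, and removing any one element gives
an independent set of size 10, so it is a minimal dependent set.
Number of circuits = C(15,11) = 1365.

1365


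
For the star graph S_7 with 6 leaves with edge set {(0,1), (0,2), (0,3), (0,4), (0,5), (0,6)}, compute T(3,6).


A star on 7 vertices is a tree with 6 edges.
T(x,y) = x^(6) for any tree.
T(3,6) = 3^6 = 729.

729


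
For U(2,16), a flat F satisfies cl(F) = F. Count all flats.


Flats of U(2,16): every subset of size < 2 is a flat, plus E itself.
Count = C(16,0) + C(16,1) + 1
     = 1 + 16 + 1
     = 18.

18


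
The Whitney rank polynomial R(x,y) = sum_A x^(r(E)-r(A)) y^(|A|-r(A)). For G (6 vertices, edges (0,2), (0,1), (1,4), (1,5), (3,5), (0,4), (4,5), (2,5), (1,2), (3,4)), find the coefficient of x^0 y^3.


R(x,y) = sum over A in 2^E of x^(r(E)-r(A)) * y^(|A|-r(A)).
G has 6 vertices, 10 edges. r(E) = 5.
Enumerate all 2^10 = 1024 subsets.
Count subsets with r(E)-r(A)=0 and |A|-r(A)=3: 44.

44


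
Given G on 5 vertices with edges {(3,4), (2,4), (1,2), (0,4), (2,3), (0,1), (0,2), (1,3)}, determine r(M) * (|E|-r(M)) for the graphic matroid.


r(M) = |V| - c = 5 - 1 = 4.
nullity = |E| - r(M) = 8 - 4 = 4.
Product = 4 * 4 = 16.

16


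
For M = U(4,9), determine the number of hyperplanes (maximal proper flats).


Hyperplanes of U(4,9) are flats of rank 3.
In a uniform matroid, these are exactly the (3)-element subsets.
Count = C(9,3) = 9! / (3! * 6!) = 84.

84


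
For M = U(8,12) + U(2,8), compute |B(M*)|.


(M1+M2)* = M1* + M2*.
M1* = U(4,12), bases: C(12,4) = 495.
M2* = U(6,8), bases: C(8,6) = 28.
|B(M*)| = 495 * 28 = 13860.

13860


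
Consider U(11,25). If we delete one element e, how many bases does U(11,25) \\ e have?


Deleting e from U(11,25) gives U(11,24) since n > r.
Bases of U(11,24) = C(24,11) = 2496144.

2496144


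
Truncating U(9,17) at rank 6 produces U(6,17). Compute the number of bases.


Truncating U(9,17) to rank 6 gives U(6,17).
Bases of U(6,17) are all 6-element subsets of 17 elements.
Number of bases = (17 choose 6) = 12376.

12376


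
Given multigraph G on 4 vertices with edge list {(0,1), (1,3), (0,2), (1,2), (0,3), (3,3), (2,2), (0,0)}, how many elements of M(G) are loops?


In a graphic matroid, a loop is a self-loop edge (u,u) with rank 0.
Examining all 8 edges for self-loops...
Self-loops found: (3,3), (2,2), (0,0)
Number of loops = 3.

3


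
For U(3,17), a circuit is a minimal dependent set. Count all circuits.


In U(3,17), circuits are the (4)-element subsets.
Any set of 4 elements is dependent, and removing any one element gives
an independent set of size 3, so it is a minimal dependent set.
Number of circuits = C(17,4) = 17! / (4! * 13!) = 2380.

2380


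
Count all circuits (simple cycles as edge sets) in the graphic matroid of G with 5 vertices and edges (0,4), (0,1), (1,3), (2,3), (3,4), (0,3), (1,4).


A circuit in a graphic matroid = edge set of a simple cycle.
G has 5 vertices and 7 edges.
Enumerating all minimal edge subsets forming cycles...
Total circuits found: 7.

7


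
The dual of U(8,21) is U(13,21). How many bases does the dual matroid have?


The dual of U(r,n) is U(n-r, n) = U(13,21).
Bases of U(13,21) are all (13)-element subsets.
|B(M*)| = C(21,13) = 21! / (13! * 8!) = 203490.

203490


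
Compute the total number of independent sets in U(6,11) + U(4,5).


For a direct sum, |I(M1+M2)| = |I(M1)| * |I(M2)|.
|I(U(6,11))| = sum C(11,k) for k=0..6 = 1486.
|I(U(4,5))| = sum C(5,k) for k=0..4 = 31.
Total = 1486 * 31 = 46066.

46066


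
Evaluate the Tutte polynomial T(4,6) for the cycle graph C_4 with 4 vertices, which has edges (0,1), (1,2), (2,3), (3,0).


T(C_4; x,y) = x + x^2 + ... + x^(3) + y.
T(4,6) = 4^1 + 4^2 + 4^3 + 6
= 4 + 16 + 64 + 6
= 90.

90


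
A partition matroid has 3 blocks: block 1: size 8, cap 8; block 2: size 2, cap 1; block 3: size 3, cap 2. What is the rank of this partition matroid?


Rank of a partition matroid = sum of min(|Si|, ci) for each block.
= min(8,8) + min(2,1) + min(3,2)
= 8 + 1 + 2
= 11.

11


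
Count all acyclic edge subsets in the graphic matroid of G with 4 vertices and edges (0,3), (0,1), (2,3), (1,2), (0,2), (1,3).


An independent set in a graphic matroid is an acyclic edge subset.
G has 4 vertices and 6 edges.
Enumerate all 2^6 = 64 subsets, checking for acyclicity.
Total independent sets = 38.

38


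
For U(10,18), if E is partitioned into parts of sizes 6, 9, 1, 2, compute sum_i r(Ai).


r(Ai) = min(|Ai|, 10) for each part.
Sum = min(6,10) + min(9,10) + min(1,10) + min(2,10)
    = 6 + 9 + 1 + 2
    = 18.

18


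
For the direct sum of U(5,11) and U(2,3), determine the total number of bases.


Bases of a direct sum M1 + M2: |B| = |B(M1)| * |B(M2)|.
|B(U(5,11))| = C(11,5) = 462.
|B(U(2,3))| = C(3,2) = 3.
Total bases = 462 * 3 = 1386.

1386


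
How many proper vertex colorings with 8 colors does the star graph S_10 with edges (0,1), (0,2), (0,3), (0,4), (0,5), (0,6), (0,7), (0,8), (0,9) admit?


P(tree, k) = k * (k-1)^(9) for any tree on 10 vertices.
P(8) = 8 * 7^9 = 8 * 40353607 = 322828856.

322828856


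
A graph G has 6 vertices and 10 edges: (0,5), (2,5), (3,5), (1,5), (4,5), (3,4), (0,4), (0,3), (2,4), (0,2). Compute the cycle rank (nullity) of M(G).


Cycle rank (nullity) = |E| - r(M) = |E| - (|V| - c).
|E| = 10, |V| = 6, c = 1.
Nullity = 10 - (6 - 1) = 10 - 5 = 5.

5


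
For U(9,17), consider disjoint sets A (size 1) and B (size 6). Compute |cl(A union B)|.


|A union B| = 1 + 6 = 7 (disjoint).
In U(9,17), cl(S) = S if |S| < 9, else cl(S) = E.
Since 7 < 9, cl(A union B) = A union B.
|cl(A union B)| = 7.

7


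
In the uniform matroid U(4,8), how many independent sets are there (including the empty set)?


Independent sets of U(4,8) are all subsets of size <= 4.
Count = (8 choose 0) + (8 choose 1) + (8 choose 2) + (8 choose 3) + (8 choose 4)
     = 1 + 8 + 28 + 56 + 70
     = 163.

163


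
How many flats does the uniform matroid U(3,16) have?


Flats of U(3,16): every subset of size < 3 is a flat, plus E itself.
Count = C(16,0) + C(16,1) + C(16,2) + 1
     = 1 + 16 + 120 + 1
     = 138.

138


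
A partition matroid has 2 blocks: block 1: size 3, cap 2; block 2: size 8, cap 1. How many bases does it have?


A basis picks exactly ci elements from block i.
Number of bases = product of C(|Si|, ci).
= C(3,2) * C(8,1)
= 3 * 8
= 24.

24


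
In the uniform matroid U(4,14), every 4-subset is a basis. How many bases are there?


Bases of U(4,14) are all 4-element subsets of the 14-element ground set.
Number of bases = C(14,4).
C(14,4) = 14! / (4! * 10!) = 1001.

1001


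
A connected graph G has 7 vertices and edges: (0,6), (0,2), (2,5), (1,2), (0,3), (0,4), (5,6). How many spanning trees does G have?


By Kirchhoff's matrix tree theorem, the number of spanning trees equals
the determinant of any cofactor of the Laplacian matrix L.
G has 7 vertices and 7 edges.
Computing the (6 x 6) cofactor determinant gives 4.

4


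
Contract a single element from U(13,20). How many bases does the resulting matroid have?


Contracting e from U(13,20) gives U(12,19).
Bases of U(12,19) = C(19,12) = 50388.

50388


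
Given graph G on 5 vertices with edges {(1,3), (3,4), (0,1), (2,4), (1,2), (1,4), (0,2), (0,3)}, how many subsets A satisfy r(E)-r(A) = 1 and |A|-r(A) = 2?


R(x,y) = sum over A in 2^E of x^(r(E)-r(A)) * y^(|A|-r(A)).
G has 5 vertices, 8 edges. r(E) = 4.
Enumerate all 2^8 = 256 subsets.
Count subsets with r(E)-r(A)=1 and |A|-r(A)=2: 4.

4


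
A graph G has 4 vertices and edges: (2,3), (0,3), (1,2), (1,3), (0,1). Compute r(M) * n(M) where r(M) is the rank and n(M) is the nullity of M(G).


r(M) = |V| - c = 4 - 1 = 3.
nullity = |E| - r(M) = 5 - 3 = 2.
Product = 3 * 2 = 6.

6


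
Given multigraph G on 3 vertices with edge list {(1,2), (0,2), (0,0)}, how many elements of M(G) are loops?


In a graphic matroid, a loop is a self-loop edge (u,u) with rank 0.
Examining all 3 edges for self-loops...
Self-loops found: (0,0)
Number of loops = 1.

1


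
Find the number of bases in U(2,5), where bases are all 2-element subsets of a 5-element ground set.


Bases of U(2,5) are all 2-element subsets of the 5-element ground set.
Number of bases = C(5,2).
C(5,2) = (5 * 4) / (1 * 2) = 10.

10


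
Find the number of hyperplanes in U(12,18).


Hyperplanes of U(12,18) are flats of rank 11.
In a uniform matroid, these are exactly the (11)-element subsets.
Count = C(18,11) = 31824.

31824


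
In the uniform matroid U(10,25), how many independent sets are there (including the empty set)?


Independent sets of U(10,25) are all subsets of size <= 10.
Count = C(25,0) + C(25,1) + C(25,2) + C(25,3) + C(25,4) + C(25,5) + C(25,6) + C(25,7) + C(25,8) + C(25,9) + C(25,10)
     = 1 + 25 + 300 + 2300 + 12650 + 53130 + 177100 + 480700 + 1081575 + 2042975 + 3268760
     = 7119516.

7119516


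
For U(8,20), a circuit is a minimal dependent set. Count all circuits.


In U(8,20), circuits are the (9)-element subsets.
Any set of 9 elements is dependent, and removing any one element gives
an independent set of size 8, so it is a minimal dependent set.
Number of circuits = (20 choose 9) = 167960.

167960


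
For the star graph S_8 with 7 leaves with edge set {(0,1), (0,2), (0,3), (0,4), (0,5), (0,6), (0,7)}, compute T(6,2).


A star on 8 vertices is a tree with 7 edges.
T(x,y) = x^(7) for any tree.
T(6,2) = 6^7 = 279936.

279936


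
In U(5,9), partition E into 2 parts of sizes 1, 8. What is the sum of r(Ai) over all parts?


r(Ai) = min(|Ai|, 5) for each part.
Sum = min(1,5) + min(8,5)
    = 1 + 5
    = 6.

6


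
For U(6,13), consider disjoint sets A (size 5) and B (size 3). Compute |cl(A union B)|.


|A union B| = 5 + 3 = 8 (disjoint).
In U(6,13), cl(S) = S if |S| < 6, else cl(S) = E.
Since 8 >= 6, cl(A union B) = E.
|cl(A union B)| = 13.

13


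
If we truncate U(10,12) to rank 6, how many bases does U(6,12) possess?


Truncating U(10,12) to rank 6 gives U(6,12).
Bases of U(6,12) are all 6-element subsets of 12 elements.
Number of bases = C(12,6) = 924.

924


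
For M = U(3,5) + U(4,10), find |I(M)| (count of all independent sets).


For a direct sum, |I(M1+M2)| = |I(M1)| * |I(M2)|.
|I(U(3,5))| = sum C(5,k) for k=0..3 = 26.
|I(U(4,10))| = sum C(10,k) for k=0..4 = 386.
Total = 26 * 386 = 10036.

10036


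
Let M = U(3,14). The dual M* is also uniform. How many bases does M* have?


The dual of U(r,n) is U(n-r, n) = U(11,14).
Bases of U(11,14) are all (11)-element subsets.
|B(M*)| = C(14,11) = 364.

364


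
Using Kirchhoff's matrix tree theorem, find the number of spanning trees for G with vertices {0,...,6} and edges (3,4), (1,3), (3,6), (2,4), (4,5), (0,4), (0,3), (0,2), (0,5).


By Kirchhoff's matrix tree theorem, the number of spanning trees equals
the determinant of any cofactor of the Laplacian matrix L.
G has 7 vertices and 9 edges.
Computing the (6 x 6) cofactor determinant gives 20.

20


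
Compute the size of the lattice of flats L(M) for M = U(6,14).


Flats of U(6,14): every subset of size < 6 is a flat, plus E itself.
Count = C(14,0) + C(14,1) + C(14,2) + C(14,3) + C(14,4) + C(14,5) + 1
     = 1 + 14 + 91 + 364 + 1001 + 2002 + 1
     = 3474.

3474


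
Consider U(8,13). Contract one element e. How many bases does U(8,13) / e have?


Contracting e from U(8,13) gives U(7,12).
Bases of U(7,12) = C(12,7) = 12! / (7! * 5!) = 792.

792


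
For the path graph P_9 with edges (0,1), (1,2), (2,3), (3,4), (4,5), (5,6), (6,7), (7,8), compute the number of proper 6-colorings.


P(P_9, k) = k * (k-1)^(8).
P(6) = 6 * 5^8 = 6 * 390625 = 2343750.

2343750


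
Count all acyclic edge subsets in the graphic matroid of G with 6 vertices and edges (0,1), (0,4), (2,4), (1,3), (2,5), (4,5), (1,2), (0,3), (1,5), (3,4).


An independent set in a graphic matroid is an acyclic edge subset.
G has 6 vertices and 10 edges.
Enumerate all 2^10 = 1024 subsets, checking for acyclicity.
Total independent sets = 476.

476


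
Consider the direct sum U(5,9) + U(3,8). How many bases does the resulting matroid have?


Bases of a direct sum M1 + M2: |B| = |B(M1)| * |B(M2)|.
|B(U(5,9))| = C(9,5) = 126.
|B(U(3,8))| = C(8,3) = 56.
Total bases = 126 * 56 = 7056.

7056


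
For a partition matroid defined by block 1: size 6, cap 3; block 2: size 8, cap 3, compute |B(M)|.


A basis picks exactly ci elements from block i.
Number of bases = product of C(|Si|, ci).
= C(6,3) * C(8,3)
= 20 * 56
= 1120.

1120


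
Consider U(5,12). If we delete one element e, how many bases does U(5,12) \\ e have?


Deleting e from U(5,12) gives U(5,11) since n > r.
Bases of U(5,11) = (11 choose 5) = 462.

462


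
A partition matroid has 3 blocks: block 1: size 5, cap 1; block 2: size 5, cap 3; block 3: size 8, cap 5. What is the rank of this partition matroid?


Rank of a partition matroid = sum of min(|Si|, ci) for each block.
= min(5,1) + min(5,3) + min(8,5)
= 1 + 3 + 5
= 9.

9


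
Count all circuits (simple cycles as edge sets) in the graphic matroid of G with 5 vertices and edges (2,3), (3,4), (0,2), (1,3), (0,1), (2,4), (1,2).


A circuit in a graphic matroid = edge set of a simple cycle.
G has 5 vertices and 7 edges.
Enumerating all minimal edge subsets forming cycles...
Total circuits found: 6.

6


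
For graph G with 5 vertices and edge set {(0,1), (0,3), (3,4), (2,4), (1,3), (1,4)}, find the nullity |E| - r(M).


Cycle rank (nullity) = |E| - r(M) = |E| - (|V| - c).
|E| = 6, |V| = 5, c = 1.
Nullity = 6 - (5 - 1) = 6 - 4 = 2.

2


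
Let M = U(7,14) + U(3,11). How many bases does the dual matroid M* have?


(M1+M2)* = M1* + M2*.
M1* = U(7,14), bases: C(14,7) = 3432.
M2* = U(8,11), bases: C(11,8) = 165.
|B(M*)| = 3432 * 165 = 566280.

566280


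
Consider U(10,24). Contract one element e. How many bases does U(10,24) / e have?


Contracting e from U(10,24) gives U(9,23).
Bases of U(9,23) = C(23,9) = 817190.

817190


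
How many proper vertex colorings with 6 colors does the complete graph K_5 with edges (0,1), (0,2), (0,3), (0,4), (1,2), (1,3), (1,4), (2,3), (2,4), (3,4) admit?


P(K_5, k) = k(k-1)(k-2)...(k-4).
P(6) = (6) * (5) * (4) * (3) * (2) = 720.

720


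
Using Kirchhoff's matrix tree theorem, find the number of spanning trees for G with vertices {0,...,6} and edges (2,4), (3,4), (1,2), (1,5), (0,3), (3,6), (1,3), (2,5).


By Kirchhoff's matrix tree theorem, the number of spanning trees equals
the determinant of any cofactor of the Laplacian matrix L.
G has 7 vertices and 8 edges.
Computing the (6 x 6) cofactor determinant gives 11.

11


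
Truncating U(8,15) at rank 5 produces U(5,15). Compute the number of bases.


Truncating U(8,15) to rank 5 gives U(5,15).
Bases of U(5,15) are all 5-element subsets of 15 elements.
Number of bases = C(15,5) = 3003.

3003


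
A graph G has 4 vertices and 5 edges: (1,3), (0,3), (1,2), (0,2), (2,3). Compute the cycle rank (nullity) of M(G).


Cycle rank (nullity) = |E| - r(M) = |E| - (|V| - c).
|E| = 5, |V| = 4, c = 1.
Nullity = 5 - (4 - 1) = 5 - 3 = 2.

2


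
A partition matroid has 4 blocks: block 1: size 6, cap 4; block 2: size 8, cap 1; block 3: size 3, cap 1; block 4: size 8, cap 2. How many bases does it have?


A basis picks exactly ci elements from block i.
Number of bases = product of C(|Si|, ci).
= C(6,4) * C(8,1) * C(3,1) * C(8,2)
= 15 * 8 * 3 * 28
= 10080.

10080


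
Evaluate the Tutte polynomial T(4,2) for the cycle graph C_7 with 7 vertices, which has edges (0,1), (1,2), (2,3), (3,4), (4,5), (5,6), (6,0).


T(C_7; x,y) = x + x^2 + ... + x^(6) + y.
T(4,2) = 4^1 + 4^2 + 4^3 + 4^4 + 4^5 + 4^6 + 2
= 4 + 16 + 64 + 256 + 1024 + 4096 + 2
= 5462.

5462


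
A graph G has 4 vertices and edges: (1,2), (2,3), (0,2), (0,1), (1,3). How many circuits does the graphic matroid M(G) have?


A circuit in a graphic matroid = edge set of a simple cycle.
G has 4 vertices and 5 edges.
Enumerating all minimal edge subsets forming cycles...
Total circuits found: 3.

3


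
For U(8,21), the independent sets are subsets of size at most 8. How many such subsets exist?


Independent sets of U(8,21) are all subsets of size <= 8.
Count = (21 choose 0) + (21 choose 1) + (21 choose 2) + (21 choose 3) + (21 choose 4) + (21 choose 5) + (21 choose 6) + (21 choose 7) + (21 choose 8)
     = 1 + 21 + 210 + 1330 + 5985 + 20349 + 54264 + 116280 + 203490
     = 401930.

401930


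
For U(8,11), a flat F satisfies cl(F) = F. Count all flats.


Flats of U(8,11): every subset of size < 8 is a flat, plus E itself.
Count = (11 choose 0) + (11 choose 1) + (11 choose 2) + (11 choose 3) + (11 choose 4) + (11 choose 5) + (11 choose 6) + (11 choose 7) + 1
     = 1 + 11 + 55 + 165 + 330 + 462 + 462 + 330 + 1
     = 1817.

1817


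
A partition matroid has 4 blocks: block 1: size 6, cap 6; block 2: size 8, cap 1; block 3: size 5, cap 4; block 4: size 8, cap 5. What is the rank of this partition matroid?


Rank of a partition matroid = sum of min(|Si|, ci) for each block.
= min(6,6) + min(8,1) + min(5,4) + min(8,5)
= 6 + 1 + 4 + 5
= 16.

16


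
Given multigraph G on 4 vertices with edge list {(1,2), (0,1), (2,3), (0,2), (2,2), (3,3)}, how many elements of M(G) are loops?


In a graphic matroid, a loop is a self-loop edge (u,u) with rank 0.
Examining all 6 edges for self-loops...
Self-loops found: (2,2), (3,3)
Number of loops = 2.

2


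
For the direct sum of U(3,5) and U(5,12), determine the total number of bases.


Bases of a direct sum M1 + M2: |B| = |B(M1)| * |B(M2)|.
|B(U(3,5))| = C(5,3) = 10.
|B(U(5,12))| = C(12,5) = 792.
Total bases = 10 * 792 = 7920.

7920


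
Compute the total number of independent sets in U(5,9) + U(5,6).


For a direct sum, |I(M1+M2)| = |I(M1)| * |I(M2)|.
|I(U(5,9))| = sum C(9,k) for k=0..5 = 382.
|I(U(5,6))| = sum C(6,k) for k=0..5 = 63.
Total = 382 * 63 = 24066.

24066


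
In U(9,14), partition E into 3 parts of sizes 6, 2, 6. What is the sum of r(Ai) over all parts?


r(Ai) = min(|Ai|, 9) for each part.
Sum = min(6,9) + min(2,9) + min(6,9)
    = 6 + 2 + 6
    = 14.

14


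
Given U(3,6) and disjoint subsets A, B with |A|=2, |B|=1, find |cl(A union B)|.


|A union B| = 2 + 1 = 3 (disjoint).
In U(3,6), cl(S) = S if |S| < 3, else cl(S) = E.
Since 3 >= 3, cl(A union B) = E.
|cl(A union B)| = 6.

6
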